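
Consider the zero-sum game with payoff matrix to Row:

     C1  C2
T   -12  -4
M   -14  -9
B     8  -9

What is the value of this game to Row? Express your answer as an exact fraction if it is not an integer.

-28/5

Row minima: T → -12, M → -14, B → -9; maximin = -9.
Column maxima: C1 → 8, C2 → -4; minimax = -4.
-9 ≠ -4, so there is no saddle point; optimal play is mixed.
M is strictly dominated by T, so Row never plays it.
On the remaining 2×2 (T, B vs C1, C2):
Let Row play T with probability p. Expected payoff against C1: (-12)p + 8(1−p) = −20p + 8; against C2: (-4)p + (-9)(1−p) = 5p − 9.
Setting these equal: −20p + 8 = 5p − 9 ⇒ −25p = -17 ⇒ p = 17/25, and the value is (-20)·(17/25) + 8 = -28/5.
For Column: with q = P(C1), equating T's and B's payoffs gives −8q − 4 = 17q − 9 ⇒ q = 1/5.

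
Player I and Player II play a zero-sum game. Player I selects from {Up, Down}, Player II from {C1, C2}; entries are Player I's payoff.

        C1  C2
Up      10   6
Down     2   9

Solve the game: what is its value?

Row minima: Up → 6, Down → 2; maximin = 6.
Column maxima: C1 → 10, C2 → 9; minimax = 9.
6 ≠ 9, so there is no saddle point; optimal play is mixed.
Let Player I play Up with probability p. Expected payoff against C1: 10p + 2(1−p) = 8p + 2; against C2: 6p + 9(1−p) = −3p + 9.
Setting these equal: 8p + 2 = −3p + 9 ⇒ 11p = 7 ⇒ p = 7/11, and the value is (8)·(7/11) + 2 = 78/11.
For Player II: with q = P(C1), equating Up's and Down's payoffs gives 4q + 6 = −7q + 9 ⇒ q = 3/11.

78/11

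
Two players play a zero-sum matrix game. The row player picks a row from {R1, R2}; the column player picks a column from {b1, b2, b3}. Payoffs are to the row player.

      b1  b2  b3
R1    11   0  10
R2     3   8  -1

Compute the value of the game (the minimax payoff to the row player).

80/19

Row minima: R1 → 0, R2 → -1; maximin = 0.
Column maxima: b1 → 11, b2 → 8, b3 → 10; minimax = 8.
0 ≠ 8, so there is no saddle point; optimal play is mixed.
b1 is strictly dominated by b3 (it gives the row player strictly more in every row), so the column player never plays it.
On the remaining 2×2 (R1, R2 vs b2, b3):
Let the row player play R1 with probability p. Expected payoff against b2: 0p + 8(1−p) = −8p + 8; against b3: 10p + (-1)(1−p) = 11p − 1.
Setting these equal: −8p + 8 = 11p − 1 ⇒ −19p = -9 ⇒ p = 9/19, and the value is (-8)·(9/19) + 8 = 80/19.
For the column player: with q = P(b2), equating R1's and R2's payoffs gives −10q + 10 = 9q − 1 ⇒ q = 11/19.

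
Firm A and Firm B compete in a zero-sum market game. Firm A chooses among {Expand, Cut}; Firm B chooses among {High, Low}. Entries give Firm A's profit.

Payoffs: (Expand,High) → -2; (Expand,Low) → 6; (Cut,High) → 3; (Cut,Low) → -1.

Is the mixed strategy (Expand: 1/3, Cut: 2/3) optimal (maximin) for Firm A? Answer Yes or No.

Against High this mix gives (1/3)·(-2) + (2/3)·3 = 4/3.
Against Low this mix gives (1/3)·6 + (2/3)·(-1) = 4/3.
All of Firm B's active replies (High, Low) yield 4/3, and no column does worse for Firm A. The mix makes Firm B indifferent and guarantees 4/3, so it is optimal.

Yes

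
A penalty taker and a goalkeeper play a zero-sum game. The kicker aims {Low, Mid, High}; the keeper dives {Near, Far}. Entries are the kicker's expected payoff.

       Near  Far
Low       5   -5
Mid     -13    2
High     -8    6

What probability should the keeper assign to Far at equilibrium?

Row minima: Low → -5, Mid → -13, High → -8; maximin = -5.
Column maxima: Near → 5, Far → 6; minimax = 5.
-5 ≠ 5, so there is no saddle point; optimal play is mixed.
Mid is strictly dominated by High, so the kicker never plays it.
On the remaining 2×2 (Low, High vs Near, Far):
Let the kicker play Low with probability p. Expected payoff against Near: 5p + (-8)(1−p) = 13p − 8; against Far: (-5)p + 6(1−p) = −11p + 6.
Setting these equal: 13p − 8 = −11p + 6 ⇒ 24p = 14 ⇒ p = 7/12, and the value is (13)·(7/12) − 8 = -5/12.
For the keeper: with q = P(Near), equating Low's and High's payoffs gives 10q − 5 = −14q + 6 ⇒ q = 11/24.

13/24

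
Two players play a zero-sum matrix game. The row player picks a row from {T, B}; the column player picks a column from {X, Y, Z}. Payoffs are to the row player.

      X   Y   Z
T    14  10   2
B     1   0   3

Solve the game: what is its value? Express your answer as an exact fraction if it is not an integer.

30/11

Row minima: T → 2, B → 0; maximin = 2.
Column maxima: X → 14, Y → 10, Z → 3; minimax = 3.
2 ≠ 3, so there is no saddle point; optimal play is mixed.
X is strictly dominated by Y (it gives the row player strictly more in every row), so the column player never plays it.
On the remaining 2×2 (T, B vs Y, Z):
Let the row player play T with probability p. Expected payoff against Y: 10p + 0(1−p) = 10p; against Z: 2p + 3(1−p) = −p + 3.
Setting these equal: 10p = −p + 3 ⇒ 11p = 3 ⇒ p = 3/11, and the value is (10)·(3/11) = 30/11.
For the column player: with q = P(Y), equating T's and B's payoffs gives 8q + 2 = −3q + 3 ⇒ q = 1/11.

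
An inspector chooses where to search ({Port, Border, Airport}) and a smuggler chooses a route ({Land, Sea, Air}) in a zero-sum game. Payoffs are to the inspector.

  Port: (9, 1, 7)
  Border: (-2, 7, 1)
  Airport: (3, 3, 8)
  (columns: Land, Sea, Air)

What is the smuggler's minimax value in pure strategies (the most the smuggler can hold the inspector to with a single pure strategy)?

Column maxima: Land → 9, Sea → 7, Air → 8.
The smallest of these is 7.

7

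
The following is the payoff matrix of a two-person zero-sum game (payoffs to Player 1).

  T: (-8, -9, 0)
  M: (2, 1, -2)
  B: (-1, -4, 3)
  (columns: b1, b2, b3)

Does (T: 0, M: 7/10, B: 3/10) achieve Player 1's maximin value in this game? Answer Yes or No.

Against b1 this mix gives (7/10)·2 + (3/10)·(-1) = 11/10.
Against b2 this mix gives (7/10)·1 + (3/10)·(-4) = -1/2.
Against b3 this mix gives (7/10)·(-2) + (3/10)·3 = -1/2.
All of Player 2's active replies (b2, b3) yield -1/2, and no column does worse for Player 1. The mix makes Player 2 indifferent and guarantees -1/2, so it is optimal.

Yes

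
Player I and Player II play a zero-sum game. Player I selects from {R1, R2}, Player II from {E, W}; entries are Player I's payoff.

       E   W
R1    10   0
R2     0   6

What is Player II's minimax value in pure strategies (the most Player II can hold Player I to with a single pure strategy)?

6

Column maxima: E → 10, W → 6.
The smallest of these is 6.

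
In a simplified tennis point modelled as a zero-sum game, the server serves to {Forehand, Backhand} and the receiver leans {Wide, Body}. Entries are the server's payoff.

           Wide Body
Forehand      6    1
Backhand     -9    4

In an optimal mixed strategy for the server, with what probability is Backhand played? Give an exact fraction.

Row minima: Forehand → 1, Backhand → -9; maximin = 1.
Column maxima: Wide → 6, Body → 4; minimax = 4.
1 ≠ 4, so there is no saddle point; optimal play is mixed.
Let the server play Forehand with probability p. Expected payoff against Wide: 6p + (-9)(1−p) = 15p − 9; against Body: 1p + 4(1−p) = −3p + 4.
Setting these equal: 15p − 9 = −3p + 4 ⇒ 18p = 13 ⇒ p = 13/18, and the value is (15)·(13/18) − 9 = 11/6.
For the receiver: with q = P(Wide), equating Forehand's and Backhand's payoffs gives 5q + 1 = −13q + 4 ⇒ q = 1/6.

5/18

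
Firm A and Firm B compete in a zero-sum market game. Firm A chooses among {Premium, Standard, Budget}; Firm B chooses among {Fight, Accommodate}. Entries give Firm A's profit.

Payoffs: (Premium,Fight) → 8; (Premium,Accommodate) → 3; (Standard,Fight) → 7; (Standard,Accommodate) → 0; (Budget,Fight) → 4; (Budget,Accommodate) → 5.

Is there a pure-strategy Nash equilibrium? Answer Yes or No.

No

Row minima: Premium → 3, Standard → 0, Budget → 4; maximin = 4.
Column maxima: Fight → 8, Accommodate → 5; minimax = 5.
4 ≠ 5, so no pure-strategy equilibrium exists.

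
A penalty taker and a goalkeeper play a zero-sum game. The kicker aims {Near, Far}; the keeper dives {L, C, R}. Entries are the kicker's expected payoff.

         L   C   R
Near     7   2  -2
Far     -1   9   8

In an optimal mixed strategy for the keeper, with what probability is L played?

Row minima: Near → -2, Far → -1; maximin = -1.
Column maxima: L → 7, C → 9, R → 8; minimax = 7.
-1 ≠ 7, so there is no saddle point; optimal play is mixed.
C is strictly dominated by R (it gives the kicker strictly more in every row), so the keeper never plays it.
On the remaining 2×2 (Near, Far vs L, R):
Let the kicker play Near with probability p. Expected payoff against L: 7p + (-1)(1−p) = 8p − 1; against R: (-2)p + 8(1−p) = −10p + 8.
Setting these equal: 8p − 1 = −10p + 8 ⇒ 18p = 9 ⇒ p = 1/2, and the value is (8)·(1/2) − 1 = 3.
For the keeper: with q = P(L), equating Near's and Far's payoffs gives 9q − 2 = −9q + 8 ⇒ q = 5/9.

5/9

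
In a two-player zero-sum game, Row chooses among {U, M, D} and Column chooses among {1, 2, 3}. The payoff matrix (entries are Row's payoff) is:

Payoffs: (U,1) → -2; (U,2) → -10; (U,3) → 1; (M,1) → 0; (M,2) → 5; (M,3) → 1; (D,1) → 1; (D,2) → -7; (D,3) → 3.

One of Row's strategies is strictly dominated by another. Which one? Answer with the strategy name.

U

D gives a strictly higher payoff than U against every column: 1 > -2, -7 > -10, 3 > 1.
So U is strictly dominated and Row never plays it.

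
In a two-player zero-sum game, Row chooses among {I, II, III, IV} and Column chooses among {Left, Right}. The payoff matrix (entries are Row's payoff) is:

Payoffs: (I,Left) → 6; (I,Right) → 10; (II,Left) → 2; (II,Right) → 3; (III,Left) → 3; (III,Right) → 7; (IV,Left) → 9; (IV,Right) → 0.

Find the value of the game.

90/13

Row minima: I → 6, II → 2, III → 3, IV → 0; maximin = 6.
Column maxima: Left → 9, Right → 10; minimax = 9.
6 ≠ 9, so there is no saddle point; optimal play is mixed.
II is strictly dominated by I, so Row never plays it.
III is strictly dominated by I, so Row never plays it.
On the remaining 2×2 (I, IV vs Left, Right):
Let Row play I with probability p. Expected payoff against Left: 6p + 9(1−p) = −3p + 9; against Right: 10p + 0(1−p) = 10p.
Setting these equal: −3p + 9 = 10p ⇒ −13p = -9 ⇒ p = 9/13, and the value is (-3)·(9/13) + 9 = 90/13.
For Column: with q = P(Left), equating I's and IV's payoffs gives −4q + 10 = 9q ⇒ q = 10/13.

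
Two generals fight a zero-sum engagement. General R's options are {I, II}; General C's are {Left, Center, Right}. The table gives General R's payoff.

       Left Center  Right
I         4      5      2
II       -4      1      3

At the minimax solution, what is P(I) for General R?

Row minima: I → 2, II → -4; maximin = 2.
Column maxima: Left → 4, Center → 5, Right → 3; minimax = 3.
2 ≠ 3, so there is no saddle point; optimal play is mixed.
Center is strictly dominated by Left (it gives General R strictly more in every row), so General C never plays it.
On the remaining 2×2 (I, II vs Left, Right):
Let General R play I with probability p. Expected payoff against Left: 4p + (-4)(1−p) = 8p − 4; against Right: 2p + 3(1−p) = −p + 3.
Setting these equal: 8p − 4 = −p + 3 ⇒ 9p = 7 ⇒ p = 7/9, and the value is (8)·(7/9) − 4 = 20/9.
For General C: with q = P(Left), equating I's and II's payoffs gives 2q + 2 = −7q + 3 ⇒ q = 1/9.

7/9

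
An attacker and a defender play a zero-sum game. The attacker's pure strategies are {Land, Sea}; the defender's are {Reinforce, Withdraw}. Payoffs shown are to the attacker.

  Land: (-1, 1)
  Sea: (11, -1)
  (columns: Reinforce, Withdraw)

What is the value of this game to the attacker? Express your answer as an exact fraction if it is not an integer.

Row minima: Land → -1, Sea → -1; maximin = -1.
Column maxima: Reinforce → 11, Withdraw → 1; minimax = 1.
-1 ≠ 1, so there is no saddle point; optimal play is mixed.
Let the attacker play Land with probability p. Expected payoff against Reinforce: (-1)p + 11(1−p) = −12p + 11; against Withdraw: 1p + (-1)(1−p) = 2p − 1.
Setting these equal: −12p + 11 = 2p − 1 ⇒ −14p = -12 ⇒ p = 6/7, and the value is (-12)·(6/7) + 11 = 5/7.
For the defender: with q = P(Reinforce), equating Land's and Sea's payoffs gives −2q + 1 = 12q − 1 ⇒ q = 1/7.

5/7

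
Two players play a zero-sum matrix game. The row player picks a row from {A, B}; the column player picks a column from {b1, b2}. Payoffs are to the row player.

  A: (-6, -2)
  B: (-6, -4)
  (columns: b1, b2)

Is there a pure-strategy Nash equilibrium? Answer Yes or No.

Yes

Row minima: A → -6, B → -6; maximin = -6.
Column maxima: b1 → -6, b2 → -2; minimax = -6.
maximin = minimax = -6, so a saddle point exists.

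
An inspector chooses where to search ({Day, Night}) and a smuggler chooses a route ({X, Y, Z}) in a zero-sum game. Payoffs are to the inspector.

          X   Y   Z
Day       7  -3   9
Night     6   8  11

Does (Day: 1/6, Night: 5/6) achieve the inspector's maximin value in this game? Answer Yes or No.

Yes

Against X this mix gives (1/6)·7 + (5/6)·6 = 37/6.
Against Y this mix gives (1/6)·(-3) + (5/6)·8 = 37/6.
Against Z this mix gives (1/6)·9 + (5/6)·11 = 32/3.
All of the smuggler's active replies (X, Y) yield 37/6, and no column does worse for the inspector. The mix makes the smuggler indifferent and guarantees 37/6, so it is optimal.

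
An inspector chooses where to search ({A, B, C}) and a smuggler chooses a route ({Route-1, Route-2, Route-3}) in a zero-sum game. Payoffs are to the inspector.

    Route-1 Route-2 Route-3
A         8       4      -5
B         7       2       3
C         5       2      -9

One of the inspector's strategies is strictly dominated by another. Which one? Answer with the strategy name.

C

A gives a strictly higher payoff than C against every column: 8 > 5, 4 > 2, -5 > -9.
So C is strictly dominated and the inspector never plays it.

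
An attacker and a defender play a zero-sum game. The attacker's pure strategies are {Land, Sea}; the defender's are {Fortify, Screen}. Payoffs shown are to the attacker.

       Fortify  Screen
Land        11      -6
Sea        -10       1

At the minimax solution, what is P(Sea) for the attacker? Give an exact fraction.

Row minima: Land → -6, Sea → -10; maximin = -6.
Column maxima: Fortify → 11, Screen → 1; minimax = 1.
-6 ≠ 1, so there is no saddle point; optimal play is mixed.
Let the attacker play Land with probability p. Expected payoff against Fortify: 11p + (-10)(1−p) = 21p − 10; against Screen: (-6)p + 1(1−p) = −7p + 1.
Setting these equal: 21p − 10 = −7p + 1 ⇒ 28p = 11 ⇒ p = 11/28, and the value is (21)·(11/28) − 10 = -7/4.
For the defender: with q = P(Fortify), equating Land's and Sea's payoffs gives 17q − 6 = −11q + 1 ⇒ q = 1/4.

17/28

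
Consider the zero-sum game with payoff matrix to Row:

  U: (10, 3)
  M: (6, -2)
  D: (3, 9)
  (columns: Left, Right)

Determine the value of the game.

Row minima: U → 3, M → -2, D → 3; maximin = 3.
Column maxima: Left → 10, Right → 9; minimax = 9.
3 ≠ 9, so there is no saddle point; optimal play is mixed.
M is strictly dominated by U, so Row never plays it.
On the remaining 2×2 (U, D vs Left, Right):
Let Row play U with probability p. Expected payoff against Left: 10p + 3(1−p) = 7p + 3; against Right: 3p + 9(1−p) = −6p + 9.
Setting these equal: 7p + 3 = −6p + 9 ⇒ 13p = 6 ⇒ p = 6/13, and the value is (7)·(6/13) + 3 = 81/13.
For Column: with q = P(Left), equating U's and D's payoffs gives 7q + 3 = −6q + 9 ⇒ q = 6/13.

81/13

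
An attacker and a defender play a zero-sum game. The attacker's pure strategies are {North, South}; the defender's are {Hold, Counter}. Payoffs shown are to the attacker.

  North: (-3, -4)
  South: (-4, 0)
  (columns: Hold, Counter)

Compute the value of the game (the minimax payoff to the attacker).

Row minima: North → -4, South → -4; maximin = -4.
Column maxima: Hold → -3, Counter → 0; minimax = -3.
-4 ≠ -3, so there is no saddle point; optimal play is mixed.
Let the attacker play North with probability p. Expected payoff against Hold: (-3)p + (-4)(1−p) = p − 4; against Counter: (-4)p + 0(1−p) = −4p.
Setting these equal: p − 4 = −4p ⇒ 5p = 4 ⇒ p = 4/5, and the value is (1)·(4/5) − 4 = -16/5.
For the defender: with q = P(Hold), equating North's and South's payoffs gives q − 4 = −4q ⇒ q = 4/5.

-16/5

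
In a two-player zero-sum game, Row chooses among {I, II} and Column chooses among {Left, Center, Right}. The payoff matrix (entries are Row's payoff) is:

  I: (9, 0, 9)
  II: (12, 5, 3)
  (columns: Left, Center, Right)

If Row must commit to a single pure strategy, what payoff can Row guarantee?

Row minima: I → 0, II → 3.
The best of these is 3.

3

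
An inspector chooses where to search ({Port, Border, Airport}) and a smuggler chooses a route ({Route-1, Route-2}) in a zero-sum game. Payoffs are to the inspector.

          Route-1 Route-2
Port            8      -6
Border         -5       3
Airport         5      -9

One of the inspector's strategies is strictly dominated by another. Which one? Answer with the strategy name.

Port gives a strictly higher payoff than Airport against every column: 8 > 5, -6 > -9.
So Airport is strictly dominated and the inspector never plays it.

Airport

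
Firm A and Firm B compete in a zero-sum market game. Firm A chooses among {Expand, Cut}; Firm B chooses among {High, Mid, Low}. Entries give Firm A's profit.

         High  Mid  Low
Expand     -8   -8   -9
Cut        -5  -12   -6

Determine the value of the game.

Row minima: Expand → -9, Cut → -12; maximin = -9.
Column maxima: High → -5, Mid → -8, Low → -6; minimax = -8.
-9 ≠ -8, so there is no saddle point; optimal play is mixed.
High is strictly dominated by Low (it gives Firm A strictly more in every row), so Firm B never plays it.
On the remaining 2×2 (Expand, Cut vs Mid, Low):
Let Firm A play Expand with probability p. Expected payoff against Mid: (-8)p + (-12)(1−p) = 4p − 12; against Low: (-9)p + (-6)(1−p) = −3p − 6.
Setting these equal: 4p − 12 = −3p − 6 ⇒ 7p = 6 ⇒ p = 6/7, and the value is (4)·(6/7) − 12 = -60/7.
For Firm B: with q = P(Mid), equating Expand's and Cut's payoffs gives q − 9 = −6q − 6 ⇒ q = 3/7.

-60/7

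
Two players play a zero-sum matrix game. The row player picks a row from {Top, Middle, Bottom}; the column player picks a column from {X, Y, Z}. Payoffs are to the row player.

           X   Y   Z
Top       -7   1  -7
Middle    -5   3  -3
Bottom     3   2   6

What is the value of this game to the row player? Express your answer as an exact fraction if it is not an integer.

19/9

Row minima: Top → -7, Middle → -5, Bottom → 2; maximin = 2.
Column maxima: X → 3, Y → 3, Z → 6; minimax = 3.
2 ≠ 3, so there is no saddle point; optimal play is mixed.
Top is strictly dominated by Middle, so the row player never plays it.
With Top eliminated, Z is strictly dominated by X (it gives the row player strictly more in every remaining row), so the column player never plays it.
On the remaining 2×2 (Middle, Bottom vs X, Y):
Let the row player play Middle with probability p. Expected payoff against X: (-5)p + 3(1−p) = −8p + 3; against Y: 3p + 2(1−p) = p + 2.
Setting these equal: −8p + 3 = p + 2 ⇒ −9p = -1 ⇒ p = 1/9, and the value is (-8)·(1/9) + 3 = 19/9.
For the column player: with q = P(X), equating Middle's and Bottom's payoffs gives −8q + 3 = q + 2 ⇒ q = 1/9.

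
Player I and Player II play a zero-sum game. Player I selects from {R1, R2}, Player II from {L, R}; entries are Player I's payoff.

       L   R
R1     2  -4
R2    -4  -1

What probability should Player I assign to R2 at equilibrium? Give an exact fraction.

Row minima: R1 → -4, R2 → -4; maximin = -4.
Column maxima: L → 2, R → -1; minimax = -1.
-4 ≠ -1, so there is no saddle point; optimal play is mixed.
Let Player I play R1 with probability p. Expected payoff against L: 2p + (-4)(1−p) = 6p − 4; against R: (-4)p + (-1)(1−p) = −3p − 1.
Setting these equal: 6p − 4 = −3p − 1 ⇒ 9p = 3 ⇒ p = 1/3, and the value is (6)·(1/3) − 4 = -2.
For Player II: with q = P(L), equating R1's and R2's payoffs gives 6q − 4 = −3q − 1 ⇒ q = 1/3.

2/3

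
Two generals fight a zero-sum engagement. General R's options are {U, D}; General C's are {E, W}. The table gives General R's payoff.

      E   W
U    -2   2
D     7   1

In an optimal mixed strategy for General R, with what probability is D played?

Row minima: U → -2, D → 1; maximin = 1.
Column maxima: E → 7, W → 2; minimax = 2.
1 ≠ 2, so there is no saddle point; optimal play is mixed.
Let General R play U with probability p. Expected payoff against E: (-2)p + 7(1−p) = −9p + 7; against W: 2p + 1(1−p) = p + 1.
Setting these equal: −9p + 7 = p + 1 ⇒ −10p = -6 ⇒ p = 3/5, and the value is (-9)·(3/5) + 7 = 8/5.
For General C: with q = P(E), equating U's and D's payoffs gives −4q + 2 = 6q + 1 ⇒ q = 1/10.

2/5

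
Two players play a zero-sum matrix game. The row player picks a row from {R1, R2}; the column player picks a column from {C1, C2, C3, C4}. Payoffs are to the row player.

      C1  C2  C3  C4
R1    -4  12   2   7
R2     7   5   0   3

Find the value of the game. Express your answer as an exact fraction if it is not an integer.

Row minima: R1 → -4, R2 → 0; maximin = 0.
Column maxima: C1 → 7, C2 → 12, C3 → 2, C4 → 7; minimax = 2.
0 ≠ 2, so there is no saddle point; optimal play is mixed.
C2 is strictly dominated by C3 (it gives the row player strictly more in every row), so the column player never plays it.
C4 is strictly dominated by C3 (it gives the row player strictly more in every row), so the column player never plays it.
On the remaining 2×2 (R1, R2 vs C1, C3):
Let the row player play R1 with probability p. Expected payoff against C1: (-4)p + 7(1−p) = −11p + 7; against C3: 2p + 0(1−p) = 2p.
Setting these equal: −11p + 7 = 2p ⇒ −13p = -7 ⇒ p = 7/13, and the value is (-11)·(7/13) + 7 = 14/13.
For the column player: with q = P(C1), equating R1's and R2's payoffs gives −6q + 2 = 7q ⇒ q = 2/13.

14/13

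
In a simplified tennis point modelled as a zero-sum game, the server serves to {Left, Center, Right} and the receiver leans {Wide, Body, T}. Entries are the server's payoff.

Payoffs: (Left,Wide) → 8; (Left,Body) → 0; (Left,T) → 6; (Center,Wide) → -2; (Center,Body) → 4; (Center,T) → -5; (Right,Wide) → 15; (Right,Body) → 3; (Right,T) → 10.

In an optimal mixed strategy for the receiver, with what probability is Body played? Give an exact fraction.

Row minima: Left → 0, Center → -5, Right → 3; maximin = 3.
Column maxima: Wide → 15, Body → 4, T → 10; minimax = 4.
3 ≠ 4, so there is no saddle point; optimal play is mixed.
Left is strictly dominated by Right, so the server never plays it.
Wide is strictly dominated by T (it gives the server strictly more in every row), so the receiver never plays it.
On the remaining 2×2 (Center, Right vs Body, T):
Let the server play Center with probability p. Expected payoff against Body: 4p + 3(1−p) = p + 3; against T: (-5)p + 10(1−p) = −15p + 10.
Setting these equal: p + 3 = −15p + 10 ⇒ 16p = 7 ⇒ p = 7/16, and the value is (1)·(7/16) + 3 = 55/16.
For the receiver: with q = P(Body), equating Center's and Right's payoffs gives 9q − 5 = −7q + 10 ⇒ q = 15/16.

15/16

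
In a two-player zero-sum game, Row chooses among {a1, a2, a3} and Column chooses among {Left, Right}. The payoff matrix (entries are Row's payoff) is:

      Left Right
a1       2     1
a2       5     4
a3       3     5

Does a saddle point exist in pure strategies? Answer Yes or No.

No

Row minima: a1 → 1, a2 → 4, a3 → 3; maximin = 4.
Column maxima: Left → 5, Right → 5; minimax = 5.
4 ≠ 5, so no pure-strategy equilibrium exists.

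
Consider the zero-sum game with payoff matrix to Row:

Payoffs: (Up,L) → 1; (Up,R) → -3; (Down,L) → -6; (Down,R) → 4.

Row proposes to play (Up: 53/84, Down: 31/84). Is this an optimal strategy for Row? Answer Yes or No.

No

Against L this mix gives (53/84)·1 + (31/84)·(-6) = -19/12.
Against R this mix gives (53/84)·(-3) + (31/84)·4 = -5/12.
Column will play L, holding Row to -19/12. Shifting weight toward the row that does better against L would raise this floor (the equalizing mix achieves -1 against both L and R), so the proposed strategy is not optimal.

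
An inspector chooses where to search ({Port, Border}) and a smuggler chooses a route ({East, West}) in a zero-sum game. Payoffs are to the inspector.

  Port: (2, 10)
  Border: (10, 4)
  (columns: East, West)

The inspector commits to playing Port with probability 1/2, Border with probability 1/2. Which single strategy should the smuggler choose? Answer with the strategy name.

East

If the smuggler plays East, the inspector's expected payoff is (1/2)·2 + (1/2)·10 = 6.
If the smuggler plays West, the inspector's expected payoff is (1/2)·10 + (1/2)·4 = 7.
The smuggler minimizes the inspector's payoff; the smallest is 6, so the best response is East.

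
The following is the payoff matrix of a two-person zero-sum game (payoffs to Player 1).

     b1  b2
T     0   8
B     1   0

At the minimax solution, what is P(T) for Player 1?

Row minima: T → 0, B → 0; maximin = 0.
Column maxima: b1 → 1, b2 → 8; minimax = 1.
0 ≠ 1, so there is no saddle point; optimal play is mixed.
Let Player 1 play T with probability p. Expected payoff against b1: 0p + 1(1−p) = −p + 1; against b2: 8p + 0(1−p) = 8p.
Setting these equal: −p + 1 = 8p ⇒ −9p = -1 ⇒ p = 1/9, and the value is (-1)·(1/9) + 1 = 8/9.
For Player 2: with q = P(b1), equating T's and B's payoffs gives −8q + 8 = q ⇒ q = 8/9.

1/9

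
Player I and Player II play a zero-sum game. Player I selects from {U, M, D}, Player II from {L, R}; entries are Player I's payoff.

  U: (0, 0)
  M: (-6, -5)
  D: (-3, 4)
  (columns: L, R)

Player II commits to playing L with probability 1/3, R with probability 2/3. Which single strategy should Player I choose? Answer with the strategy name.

D

Expected payoff of U: (1/3)·0 + (2/3)·0 = 0.
Expected payoff of M: (1/3)·(-6) + (2/3)·(-5) = -16/3.
Expected payoff of D: (1/3)·(-3) + (2/3)·4 = 5/3.
The largest is 5/3, so Player I's best response is D.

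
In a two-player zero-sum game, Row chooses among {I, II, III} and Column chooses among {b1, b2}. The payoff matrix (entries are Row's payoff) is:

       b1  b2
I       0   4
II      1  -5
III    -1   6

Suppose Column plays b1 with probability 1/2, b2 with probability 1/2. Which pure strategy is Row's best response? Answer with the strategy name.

Expected payoff of I: (1/2)·0 + (1/2)·4 = 2.
Expected payoff of II: (1/2)·1 + (1/2)·(-5) = -2.
Expected payoff of III: (1/2)·(-1) + (1/2)·6 = 5/2.
The largest is 5/2, so Row's best response is III.

III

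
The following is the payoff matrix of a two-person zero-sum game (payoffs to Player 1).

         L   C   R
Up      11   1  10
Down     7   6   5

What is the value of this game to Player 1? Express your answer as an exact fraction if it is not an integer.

Row minima: Up → 1, Down → 5; maximin = 5.
Column maxima: L → 11, C → 6, R → 10; minimax = 6.
5 ≠ 6, so there is no saddle point; optimal play is mixed.
L is strictly dominated by C (it gives Player 1 strictly more in every row), so Player 2 never plays it.
On the remaining 2×2 (Up, Down vs C, R):
Let Player 1 play Up with probability p. Expected payoff against C: 1p + 6(1−p) = −5p + 6; against R: 10p + 5(1−p) = 5p + 5.
Setting these equal: −5p + 6 = 5p + 5 ⇒ −10p = -1 ⇒ p = 1/10, and the value is (-5)·(1/10) + 6 = 11/2.
For Player 2: with q = P(C), equating Up's and Down's payoffs gives −9q + 10 = q + 5 ⇒ q = 1/2.

11/2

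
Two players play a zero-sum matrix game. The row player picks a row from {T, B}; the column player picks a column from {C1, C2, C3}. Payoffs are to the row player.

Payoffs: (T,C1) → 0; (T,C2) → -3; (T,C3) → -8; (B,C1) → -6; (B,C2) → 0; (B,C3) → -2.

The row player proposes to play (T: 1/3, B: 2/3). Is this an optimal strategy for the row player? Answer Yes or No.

Against C1 this mix gives (1/3)·0 + (2/3)·(-6) = -4.
Against C2 this mix gives (1/3)·(-3) + (2/3)·0 = -1.
Against C3 this mix gives (1/3)·(-8) + (2/3)·(-2) = -4.
All of the column player's active replies (C1, C3) yield -4, and no column does worse for the row player. The mix makes the column player indifferent and guarantees -4, so it is optimal.

Yes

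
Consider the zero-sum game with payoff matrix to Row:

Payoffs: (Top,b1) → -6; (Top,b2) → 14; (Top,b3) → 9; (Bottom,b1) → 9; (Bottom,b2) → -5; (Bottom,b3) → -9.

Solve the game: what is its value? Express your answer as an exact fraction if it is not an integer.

Row minima: Top → -6, Bottom → -9; maximin = -6.
Column maxima: b1 → 9, b2 → 14, b3 → 9; minimax = 9.
-6 ≠ 9, so there is no saddle point; optimal play is mixed.
b2 is strictly dominated by b3 (it gives Row strictly more in every row), so Column never plays it.
On the remaining 2×2 (Top, Bottom vs b1, b3):
Let Row play Top with probability p. Expected payoff against b1: (-6)p + 9(1−p) = −15p + 9; against b3: 9p + (-9)(1−p) = 18p − 9.
Setting these equal: −15p + 9 = 18p − 9 ⇒ −33p = -18 ⇒ p = 6/11, and the value is (-15)·(6/11) + 9 = 9/11.
For Column: with q = P(b1), equating Top's and Bottom's payoffs gives −15q + 9 = 18q − 9 ⇒ q = 6/11.

9/11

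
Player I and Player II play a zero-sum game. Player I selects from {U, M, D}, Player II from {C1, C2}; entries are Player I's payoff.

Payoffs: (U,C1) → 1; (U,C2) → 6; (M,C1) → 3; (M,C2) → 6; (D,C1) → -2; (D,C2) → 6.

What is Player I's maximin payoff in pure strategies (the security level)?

3

Row minima: U → 1, M → 3, D → -2.
The best of these is 3.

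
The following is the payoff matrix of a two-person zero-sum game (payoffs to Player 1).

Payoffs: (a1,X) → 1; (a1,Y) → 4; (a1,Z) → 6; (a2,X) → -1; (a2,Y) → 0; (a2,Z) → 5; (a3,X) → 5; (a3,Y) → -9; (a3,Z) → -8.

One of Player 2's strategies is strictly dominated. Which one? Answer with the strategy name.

Y holds Player 1's payoff strictly below Z in every row: 4 < 6, 0 < 5, -9 < -8.
So Z is strictly dominated for Player 2.

Z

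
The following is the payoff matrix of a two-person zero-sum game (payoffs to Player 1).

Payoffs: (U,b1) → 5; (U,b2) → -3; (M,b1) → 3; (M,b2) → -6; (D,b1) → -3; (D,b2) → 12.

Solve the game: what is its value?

51/23

Row minima: U → -3, M → -6, D → -3; maximin = -3.
Column maxima: b1 → 5, b2 → 12; minimax = 5.
-3 ≠ 5, so there is no saddle point; optimal play is mixed.
M is strictly dominated by U, so Player 1 never plays it.
On the remaining 2×2 (U, D vs b1, b2):
Let Player 1 play U with probability p. Expected payoff against b1: 5p + (-3)(1−p) = 8p − 3; against b2: (-3)p + 12(1−p) = −15p + 12.
Setting these equal: 8p − 3 = −15p + 12 ⇒ 23p = 15 ⇒ p = 15/23, and the value is (8)·(15/23) − 3 = 51/23.
For Player 2: with q = P(b1), equating U's and D's payoffs gives 8q − 3 = −15q + 12 ⇒ q = 15/23.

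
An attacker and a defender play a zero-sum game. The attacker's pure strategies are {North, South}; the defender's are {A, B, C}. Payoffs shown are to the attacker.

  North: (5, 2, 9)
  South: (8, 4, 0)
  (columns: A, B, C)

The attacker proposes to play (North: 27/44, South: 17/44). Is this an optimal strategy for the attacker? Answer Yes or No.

No

Against A this mix gives (27/44)·5 + (17/44)·8 = 271/44.
Against B this mix gives (27/44)·2 + (17/44)·4 = 61/22.
Against C this mix gives (27/44)·9 + (17/44)·0 = 243/44.
The defender will play B, holding the attacker to 61/22. Shifting weight toward the row that does better against B would raise this floor (the equalizing mix achieves 36/11 against both B and C), so the proposed strategy is not optimal.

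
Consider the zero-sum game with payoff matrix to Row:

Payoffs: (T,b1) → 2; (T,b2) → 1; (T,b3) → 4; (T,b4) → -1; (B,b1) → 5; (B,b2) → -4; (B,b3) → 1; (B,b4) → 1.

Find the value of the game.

Row minima: T → -1, B → -4; maximin = -1.
Column maxima: b1 → 5, b2 → 1, b3 → 4, b4 → 1; minimax = 1.
-1 ≠ 1, so there is no saddle point; optimal play is mixed.
b1 is strictly dominated by b2 (it gives Row strictly more in every row), so Column never plays it.
b3 is strictly dominated by b2 (it gives Row strictly more in every row), so Column never plays it.
On the remaining 2×2 (T, B vs b2, b4):
Let Row play T with probability p. Expected payoff against b2: 1p + (-4)(1−p) = 5p − 4; against b4: (-1)p + 1(1−p) = −2p + 1.
Setting these equal: 5p − 4 = −2p + 1 ⇒ 7p = 5 ⇒ p = 5/7, and the value is (5)·(5/7) − 4 = -3/7.
For Column: with q = P(b2), equating T's and B's payoffs gives 2q − 1 = −5q + 1 ⇒ q = 2/7.

-3/7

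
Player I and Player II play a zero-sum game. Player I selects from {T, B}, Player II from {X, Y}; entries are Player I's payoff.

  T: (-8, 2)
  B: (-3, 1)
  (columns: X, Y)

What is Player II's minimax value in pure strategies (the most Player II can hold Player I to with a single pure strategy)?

-3

Column maxima: X → -3, Y → 2.
The smallest of these is -3.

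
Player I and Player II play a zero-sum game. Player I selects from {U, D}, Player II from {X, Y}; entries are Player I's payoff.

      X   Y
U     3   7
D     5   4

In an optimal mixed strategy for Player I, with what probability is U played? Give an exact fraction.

Row minima: U → 3, D → 4; maximin = 4.
Column maxima: X → 5, Y → 7; minimax = 5.
4 ≠ 5, so there is no saddle point; optimal play is mixed.
Let Player I play U with probability p. Expected payoff against X: 3p + 5(1−p) = −2p + 5; against Y: 7p + 4(1−p) = 3p + 4.
Setting these equal: −2p + 5 = 3p + 4 ⇒ −5p = -1 ⇒ p = 1/5, and the value is (-2)·(1/5) + 5 = 23/5.
For Player II: with q = P(X), equating U's and D's payoffs gives −4q + 7 = q + 4 ⇒ q = 3/5.

1/5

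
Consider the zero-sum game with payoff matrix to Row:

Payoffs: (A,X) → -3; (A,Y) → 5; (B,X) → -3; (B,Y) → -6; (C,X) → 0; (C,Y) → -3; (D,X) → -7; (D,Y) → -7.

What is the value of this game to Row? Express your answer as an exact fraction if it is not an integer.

Row minima: A → -3, B → -6, C → -3, D → -7; maximin = -3.
Column maxima: X → 0, Y → 5; minimax = 0.
-3 ≠ 0, so there is no saddle point; optimal play is mixed.
B is strictly dominated by C, so Row never plays it.
D is strictly dominated by A, so Row never plays it.
On the remaining 2×2 (A, C vs X, Y):
Let Row play A with probability p. Expected payoff against X: (-3)p + 0(1−p) = −3p; against Y: 5p + (-3)(1−p) = 8p − 3.
Setting these equal: −3p = 8p − 3 ⇒ −11p = -3 ⇒ p = 3/11, and the value is (-3)·(3/11) = -9/11.
For Column: with q = P(X), equating A's and C's payoffs gives −8q + 5 = 3q − 3 ⇒ q = 8/11.

-9/11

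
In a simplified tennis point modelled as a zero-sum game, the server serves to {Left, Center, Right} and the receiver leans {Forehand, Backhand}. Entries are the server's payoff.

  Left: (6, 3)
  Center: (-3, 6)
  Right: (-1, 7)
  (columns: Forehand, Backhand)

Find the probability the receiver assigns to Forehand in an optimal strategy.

Row minima: Left → 3, Center → -3, Right → -1; maximin = 3.
Column maxima: Forehand → 6, Backhand → 7; minimax = 6.
3 ≠ 6, so there is no saddle point; optimal play is mixed.
Center is strictly dominated by Right, so the server never plays it.
On the remaining 2×2 (Left, Right vs Forehand, Backhand):
Let the server play Left with probability p. Expected payoff against Forehand: 6p + (-1)(1−p) = 7p − 1; against Backhand: 3p + 7(1−p) = −4p + 7.
Setting these equal: 7p − 1 = −4p + 7 ⇒ 11p = 8 ⇒ p = 8/11, and the value is (7)·(8/11) − 1 = 45/11.
For the receiver: with q = P(Forehand), equating Left's and Right's payoffs gives 3q + 3 = −8q + 7 ⇒ q = 4/11.

4/11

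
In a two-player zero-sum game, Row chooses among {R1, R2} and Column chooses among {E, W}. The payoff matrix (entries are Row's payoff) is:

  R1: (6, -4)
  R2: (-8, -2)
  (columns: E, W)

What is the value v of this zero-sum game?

-11/4

Row minima: R1 → -4, R2 → -8; maximin = -4.
Column maxima: E → 6, W → -2; minimax = -2.
-4 ≠ -2, so there is no saddle point; optimal play is mixed.
Let Row play R1 with probability p. Expected payoff against E: 6p + (-8)(1−p) = 14p − 8; against W: (-4)p + (-2)(1−p) = −2p − 2.
Setting these equal: 14p − 8 = −2p − 2 ⇒ 16p = 6 ⇒ p = 3/8, and the value is (14)·(3/8) − 8 = -11/4.
For Column: with q = P(E), equating R1's and R2's payoffs gives 10q − 4 = −6q − 2 ⇒ q = 1/8.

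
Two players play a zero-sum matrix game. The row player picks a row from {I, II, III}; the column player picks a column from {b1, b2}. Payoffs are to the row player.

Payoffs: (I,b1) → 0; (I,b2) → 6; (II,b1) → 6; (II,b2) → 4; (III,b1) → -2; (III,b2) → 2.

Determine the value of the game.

Row minima: I → 0, II → 4, III → -2; maximin = 4.
Column maxima: b1 → 6, b2 → 6; minimax = 6.
4 ≠ 6, so there is no saddle point; optimal play is mixed.
III is strictly dominated by I, so the row player never plays it.
On the remaining 2×2 (I, II vs b1, b2):
Let the row player play I with probability p. Expected payoff against b1: 0p + 6(1−p) = −6p + 6; against b2: 6p + 4(1−p) = 2p + 4.
Setting these equal: −6p + 6 = 2p + 4 ⇒ −8p = -2 ⇒ p = 1/4, and the value is (-6)·(1/4) + 6 = 9/2.
For the column player: with q = P(b1), equating I's and II's payoffs gives −6q + 6 = 2q + 4 ⇒ q = 1/4.

9/2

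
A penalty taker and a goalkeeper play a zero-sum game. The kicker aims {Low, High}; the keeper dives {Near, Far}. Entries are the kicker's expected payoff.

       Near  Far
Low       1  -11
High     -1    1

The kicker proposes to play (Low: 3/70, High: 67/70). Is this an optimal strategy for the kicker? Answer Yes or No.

No

Against Near this mix gives (3/70)·1 + (67/70)·(-1) = -32/35.
Against Far this mix gives (3/70)·(-11) + (67/70)·1 = 17/35.
The keeper will play Near, holding the kicker to -32/35. Shifting weight toward the row that does better against Near would raise this floor (the equalizing mix achieves -5/7 against both Near and Far), so the proposed strategy is not optimal.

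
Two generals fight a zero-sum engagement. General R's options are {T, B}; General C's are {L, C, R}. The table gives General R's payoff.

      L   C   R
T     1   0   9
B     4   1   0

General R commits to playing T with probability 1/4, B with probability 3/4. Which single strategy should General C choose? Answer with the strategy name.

If General C plays L, General R's expected payoff is (1/4)·1 + (3/4)·4 = 13/4.
If General C plays C, General R's expected payoff is (1/4)·0 + (3/4)·1 = 3/4.
If General C plays R, General R's expected payoff is (1/4)·9 + (3/4)·0 = 9/4.
General C minimizes General R's payoff; the smallest is 3/4, so the best response is C.

C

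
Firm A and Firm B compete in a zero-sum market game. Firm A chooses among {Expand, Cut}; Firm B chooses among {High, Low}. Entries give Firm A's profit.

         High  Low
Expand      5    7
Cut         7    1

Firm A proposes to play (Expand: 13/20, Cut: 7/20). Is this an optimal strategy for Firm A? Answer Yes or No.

No

Against High this mix gives (13/20)·5 + (7/20)·7 = 57/10.
Against Low this mix gives (13/20)·7 + (7/20)·1 = 49/10.
Firm B will play Low, holding Firm A to 49/10. Shifting weight toward the row that does better against Low would raise this floor (the equalizing mix achieves 11/2 against both Low and High), so the proposed strategy is not optimal.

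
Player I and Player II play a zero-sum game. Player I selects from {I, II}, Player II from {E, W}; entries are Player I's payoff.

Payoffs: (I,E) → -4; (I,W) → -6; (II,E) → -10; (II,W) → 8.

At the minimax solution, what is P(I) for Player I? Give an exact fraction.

Row minima: I → -6, II → -10; maximin = -6.
Column maxima: E → -4, W → 8; minimax = -4.
-6 ≠ -4, so there is no saddle point; optimal play is mixed.
Let Player I play I with probability p. Expected payoff against E: (-4)p + (-10)(1−p) = 6p − 10; against W: (-6)p + 8(1−p) = −14p + 8.
Setting these equal: 6p − 10 = −14p + 8 ⇒ 20p = 18 ⇒ p = 9/10, and the value is (6)·(9/10) − 10 = -23/5.
For Player II: with q = P(E), equating I's and II's payoffs gives 2q − 6 = −18q + 8 ⇒ q = 7/10.

9/10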